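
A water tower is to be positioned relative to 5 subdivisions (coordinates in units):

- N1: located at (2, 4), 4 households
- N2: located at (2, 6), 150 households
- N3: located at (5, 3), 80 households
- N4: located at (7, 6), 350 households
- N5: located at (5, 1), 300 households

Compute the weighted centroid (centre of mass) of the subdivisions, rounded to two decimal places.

(5.27, 4.02)

The minimiser of Σwᵢ‖p−pᵢ‖² is the weighted centroid p* = (Σwᵢpᵢ)/(Σwᵢ).
Σwᵢ = 884.
Σwᵢxᵢ = 4·2 + 150·2 + 80·5 + 350·7 + 300·5 = 4658.
Σwᵢyᵢ = 4·4 + 150·6 + 80·3 + 350·6 + 300·1 = 3556.
x* = 4658/884 = 5.27, y* = 3556/884 = 4.02.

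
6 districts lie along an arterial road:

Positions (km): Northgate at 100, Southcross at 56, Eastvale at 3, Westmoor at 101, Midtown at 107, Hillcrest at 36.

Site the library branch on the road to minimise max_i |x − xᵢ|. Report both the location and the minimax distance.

location 55, max distance 52

The 1-center on a line is the midpoint of the two extreme points: leftmost at 3, rightmost at 107.
Optimal location = (3 + 107)/2 = 55; maximum distance = (107 − 3)/2 = 52.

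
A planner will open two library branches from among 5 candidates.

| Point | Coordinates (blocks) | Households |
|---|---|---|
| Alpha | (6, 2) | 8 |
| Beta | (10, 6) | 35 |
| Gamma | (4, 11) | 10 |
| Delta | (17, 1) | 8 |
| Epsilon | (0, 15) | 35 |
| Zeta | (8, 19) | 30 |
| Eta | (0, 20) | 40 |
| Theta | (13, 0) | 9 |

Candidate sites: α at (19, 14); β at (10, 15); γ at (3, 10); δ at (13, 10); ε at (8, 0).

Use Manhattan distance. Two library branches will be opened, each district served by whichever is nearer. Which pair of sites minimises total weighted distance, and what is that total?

{β, ε}, total 1667

Evaluate every pair (each demand assigned to the nearer of the two):
  {β, ε}: total = 1667
  {γ, ε}: total = 1677
  {β, γ}: total = 1733
  {γ, δ}: total = 1767
  {β, δ}: total = 1789
  {α, β}: total = 1963
  {α, γ}: total = 2013
  {δ, ε}: total = 2472
  {α, δ}: total = 2629
  {α, ε}: total = 2767
Best pair: {β, ε} with total 1667.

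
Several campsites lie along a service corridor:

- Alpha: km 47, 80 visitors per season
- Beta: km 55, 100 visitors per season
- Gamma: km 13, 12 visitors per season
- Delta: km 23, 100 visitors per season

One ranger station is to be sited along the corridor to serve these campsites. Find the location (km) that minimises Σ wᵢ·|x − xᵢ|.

For a sum of weighted absolute distances on a line, the optimum is the weighted median (not the mean). Total weight W = 292; half-weight = 146.
Sort by position and accumulate weight:
  km 13 (Gamma, w=12) → cum 12
  km 23 (Delta, w=100) → cum 112
  km 47 (Alpha, w=80) → cum 192  ≥ 146 → median here
  km 55 (Beta, w=100) → cum 292
Optimal location: km 47.

x = 47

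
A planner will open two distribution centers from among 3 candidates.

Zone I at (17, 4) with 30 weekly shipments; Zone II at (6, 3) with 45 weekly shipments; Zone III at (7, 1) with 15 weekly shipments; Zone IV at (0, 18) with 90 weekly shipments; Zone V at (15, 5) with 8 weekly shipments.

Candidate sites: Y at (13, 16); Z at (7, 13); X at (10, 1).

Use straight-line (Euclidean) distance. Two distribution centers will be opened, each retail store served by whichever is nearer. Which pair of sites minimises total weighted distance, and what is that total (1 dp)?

Evaluate every pair (each demand assigned to the nearer of the two):
  {Z, X}: total = 1300.2
  {Y, X}: total = 1709.7
  {Y, Z}: total = 1875.4
Best pair: {Z, X} with total 1300.2.

{Z, X}, total 1300.2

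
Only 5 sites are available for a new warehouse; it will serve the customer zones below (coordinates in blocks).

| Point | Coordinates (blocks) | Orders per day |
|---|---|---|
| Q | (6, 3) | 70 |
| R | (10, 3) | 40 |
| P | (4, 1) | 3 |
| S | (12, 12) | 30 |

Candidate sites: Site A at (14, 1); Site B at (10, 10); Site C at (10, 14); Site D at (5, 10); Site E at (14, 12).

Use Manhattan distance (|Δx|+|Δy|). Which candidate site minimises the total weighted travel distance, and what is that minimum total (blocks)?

Total weighted distance at each candidate:
  Site A (14, 1): total = 1360
  Site B (10, 10): total = 1215
  Site C (10, 14): total = 1667
  Site D (5, 10): total = 1340
  Site E (14, 12): total = 1833
Minimum is at Site B with total 1215 blocks.

Site B, total 1215 blocks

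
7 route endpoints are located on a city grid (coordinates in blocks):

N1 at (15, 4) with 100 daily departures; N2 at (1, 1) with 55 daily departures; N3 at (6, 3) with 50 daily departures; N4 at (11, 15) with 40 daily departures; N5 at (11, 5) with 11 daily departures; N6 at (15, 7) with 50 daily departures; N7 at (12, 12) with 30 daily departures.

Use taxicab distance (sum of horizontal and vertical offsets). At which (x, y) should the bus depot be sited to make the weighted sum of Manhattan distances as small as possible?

(12, 4)

Manhattan distance separates: Σwᵢ(|x−xᵢ|+|y−yᵢ|) = Σwᵢ|x−xᵢ| + Σwᵢ|y−yᵢ|, so x and y are optimised independently as 1-D weighted medians.
Total weight W = 336; half = 168.
x-coordinate, sorted with cumulative weight:
  x=1 (N2, w=55) cum 55
  x=6 (N3, w=50) cum 105
  x=11 (N4, w=40) cum 145
  x=11 (N5, w=11) cum 156
  x=12 (N7, w=30) cum 186  ← median
  x=15 (N1, w=100) cum 286
  x=15 (N6, w=50) cum 336
⇒ x* = 12
y-coordinate, sorted with cumulative weight:
  y=1 (N2, w=55) cum 55
  y=3 (N3, w=50) cum 105
  y=4 (N1, w=100) cum 205  ← median
  y=5 (N5, w=11) cum 216
  y=7 (N6, w=50) cum 266
  y=12 (N7, w=30) cum 296
  y=15 (N4, w=40) cum 336
⇒ y* = 4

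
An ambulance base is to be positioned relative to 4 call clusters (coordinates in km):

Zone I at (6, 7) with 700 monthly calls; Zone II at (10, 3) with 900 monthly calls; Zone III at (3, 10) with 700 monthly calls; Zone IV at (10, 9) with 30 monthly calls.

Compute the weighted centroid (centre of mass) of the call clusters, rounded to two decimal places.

(6.70, 6.38)

The minimiser of Σwᵢ‖p−pᵢ‖² is the weighted centroid p* = (Σwᵢpᵢ)/(Σwᵢ).
Σwᵢ = 2330.
Σwᵢxᵢ = 700·6 + 900·10 + 700·3 + 30·10 = 15600.
Σwᵢyᵢ = 700·7 + 900·3 + 700·10 + 30·9 = 14870.
x* = 15600/2330 = 6.70, y* = 14870/2330 = 6.38.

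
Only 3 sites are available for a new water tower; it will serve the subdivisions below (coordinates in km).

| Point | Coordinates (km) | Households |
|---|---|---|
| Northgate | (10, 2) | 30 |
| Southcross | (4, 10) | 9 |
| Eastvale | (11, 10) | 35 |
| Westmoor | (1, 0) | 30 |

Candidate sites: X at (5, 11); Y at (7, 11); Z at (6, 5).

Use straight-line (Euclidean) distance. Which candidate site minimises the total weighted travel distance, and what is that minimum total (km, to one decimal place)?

Total weighted distance at each candidate:
  X (5, 11): total = 885.6
  Y (7, 11): total = 833.3
  Z (6, 5): total = 658.1
Minimum is at Z with total 658.1 km.

Z, total 658.1 km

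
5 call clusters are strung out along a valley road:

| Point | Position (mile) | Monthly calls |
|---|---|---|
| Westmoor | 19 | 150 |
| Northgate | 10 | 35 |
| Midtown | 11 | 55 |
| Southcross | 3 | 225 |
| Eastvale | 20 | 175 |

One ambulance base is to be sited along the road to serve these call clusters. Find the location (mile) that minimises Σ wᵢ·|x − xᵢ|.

x = 19

For a sum of weighted absolute distances on a line, the optimum is the weighted median (not the mean). Total weight W = 640; half-weight = 320.
Sort by position and accumulate weight:
  mile 3 (Southcross, w=225) → cum 225
  mile 10 (Northgate, w=35) → cum 260
  mile 11 (Midtown, w=55) → cum 315
  mile 19 (Westmoor, w=150) → cum 465  ≥ 320 → median here
  mile 20 (Eastvale, w=175) → cum 640
Optimal location: mile 19.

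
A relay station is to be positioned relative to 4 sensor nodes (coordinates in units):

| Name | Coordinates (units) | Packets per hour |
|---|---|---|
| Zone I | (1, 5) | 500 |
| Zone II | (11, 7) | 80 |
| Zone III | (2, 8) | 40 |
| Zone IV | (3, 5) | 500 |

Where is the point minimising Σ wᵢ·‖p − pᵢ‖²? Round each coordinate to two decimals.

The minimiser of Σwᵢ‖p−pᵢ‖² is the weighted centroid p* = (Σwᵢpᵢ)/(Σwᵢ).
Σwᵢ = 1120.
Σwᵢxᵢ = 500·1 + 80·11 + 40·2 + 500·3 = 2960.
Σwᵢyᵢ = 500·5 + 80·7 + 40·8 + 500·5 = 5880.
x* = 2960/1120 = 2.64, y* = 5880/1120 = 5.25.

(2.64, 5.25)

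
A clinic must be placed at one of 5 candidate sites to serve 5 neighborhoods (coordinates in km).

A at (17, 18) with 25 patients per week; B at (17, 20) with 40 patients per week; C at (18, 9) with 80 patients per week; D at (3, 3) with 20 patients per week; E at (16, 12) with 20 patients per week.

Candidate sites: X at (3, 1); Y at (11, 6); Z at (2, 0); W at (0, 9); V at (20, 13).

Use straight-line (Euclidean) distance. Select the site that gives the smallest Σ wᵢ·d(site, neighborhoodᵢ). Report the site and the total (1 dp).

Total weighted distance at each candidate:
  X (3, 1): total = 3235.2
  Y (11, 6): total = 1881.0
  Z (2, 0): total = 3486.4
  W (0, 9): total = 3190.6
  V (20, 13): total = 1285.1
Minimum is at V with total 1285.1 km.

V, total 1285.1 km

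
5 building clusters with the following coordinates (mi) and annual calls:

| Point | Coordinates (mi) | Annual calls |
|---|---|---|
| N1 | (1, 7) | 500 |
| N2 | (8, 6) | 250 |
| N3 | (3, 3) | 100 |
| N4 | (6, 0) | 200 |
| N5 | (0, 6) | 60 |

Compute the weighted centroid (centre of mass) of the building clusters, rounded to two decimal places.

The minimiser of Σwᵢ‖p−pᵢ‖² is the weighted centroid p* = (Σwᵢpᵢ)/(Σwᵢ).
Σwᵢ = 1110.
Σwᵢxᵢ = 500·1 + 250·8 + 100·3 + 200·6 + 60·0 = 4000.
Σwᵢyᵢ = 500·7 + 250·6 + 100·3 + 200·0 + 60·6 = 5660.
x* = 4000/1110 = 3.60, y* = 5660/1110 = 5.10.

(3.60, 5.10)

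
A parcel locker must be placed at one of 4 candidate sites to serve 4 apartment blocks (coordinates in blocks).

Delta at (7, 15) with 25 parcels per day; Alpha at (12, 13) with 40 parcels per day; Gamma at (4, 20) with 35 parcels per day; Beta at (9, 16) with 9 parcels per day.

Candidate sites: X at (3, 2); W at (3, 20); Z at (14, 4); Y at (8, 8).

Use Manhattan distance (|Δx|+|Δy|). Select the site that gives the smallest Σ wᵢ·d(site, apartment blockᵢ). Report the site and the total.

W, total 990 blocks

Total weighted distance at each candidate:
  X (3, 2): total = 2070
  W (3, 20): total = 990
  Z (14, 4): total = 1953
  Y (8, 8): total = 1201
Minimum is at W with total 990 blocks.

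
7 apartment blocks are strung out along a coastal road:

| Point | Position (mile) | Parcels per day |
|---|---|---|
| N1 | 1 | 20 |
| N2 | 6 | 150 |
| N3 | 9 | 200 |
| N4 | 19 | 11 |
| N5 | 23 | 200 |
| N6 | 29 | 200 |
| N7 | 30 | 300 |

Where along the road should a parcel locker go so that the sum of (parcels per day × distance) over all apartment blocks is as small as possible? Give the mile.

For a sum of weighted absolute distances on a line, the optimum is the weighted median (not the mean). Total weight W = 1081; half-weight = 540.5.
Sort by position and accumulate weight:
  mile 1 (N1, w=20) → cum 20
  mile 6 (N2, w=150) → cum 170
  mile 9 (N3, w=200) → cum 370
  mile 19 (N4, w=11) → cum 381
  mile 23 (N5, w=200) → cum 581  ≥ 540.5 → median here
  mile 29 (N6, w=200) → cum 781
  mile 30 (N7, w=300) → cum 1081
Optimal location: mile 23.

x = 23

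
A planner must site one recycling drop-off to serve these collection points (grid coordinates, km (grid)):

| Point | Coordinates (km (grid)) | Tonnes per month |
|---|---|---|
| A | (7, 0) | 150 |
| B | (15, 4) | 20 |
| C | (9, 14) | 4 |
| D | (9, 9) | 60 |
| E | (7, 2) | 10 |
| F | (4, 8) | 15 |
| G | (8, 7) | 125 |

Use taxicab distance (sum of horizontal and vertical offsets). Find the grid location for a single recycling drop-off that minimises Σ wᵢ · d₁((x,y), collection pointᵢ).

Manhattan distance separates: Σwᵢ(|x−xᵢ|+|y−yᵢ|) = Σwᵢ|x−xᵢ| + Σwᵢ|y−yᵢ|, so x and y are optimised independently as 1-D weighted medians.
Total weight W = 384; half = 192.
x-coordinate, sorted with cumulative weight:
  x=4 (F, w=15) cum 15
  x=7 (A, w=150) cum 165
  x=7 (E, w=10) cum 175
  x=8 (G, w=125) cum 300  ← median
  x=9 (C, w=4) cum 304
  x=9 (D, w=60) cum 364
  x=15 (B, w=20) cum 384
⇒ x* = 8
y-coordinate, sorted with cumulative weight:
  y=0 (A, w=150) cum 150
  y=2 (E, w=10) cum 160
  y=4 (B, w=20) cum 180
  y=7 (G, w=125) cum 305  ← median
  y=8 (F, w=15) cum 320
  y=9 (D, w=60) cum 380
  y=14 (C, w=4) cum 384
⇒ y* = 7

(8, 7)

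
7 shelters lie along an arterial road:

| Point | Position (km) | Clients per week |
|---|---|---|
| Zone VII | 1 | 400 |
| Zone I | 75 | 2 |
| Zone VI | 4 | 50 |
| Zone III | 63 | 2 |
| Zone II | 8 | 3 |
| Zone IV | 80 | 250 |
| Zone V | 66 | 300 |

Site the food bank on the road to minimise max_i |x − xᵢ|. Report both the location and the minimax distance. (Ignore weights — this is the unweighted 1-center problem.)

The 1-center on a line is the midpoint of the two extreme points: leftmost at 1, rightmost at 80.
Optimal location = (1 + 80)/2 = 40.5; maximum distance = (80 − 1)/2 = 39.5.

location 40.5, max distance 39.5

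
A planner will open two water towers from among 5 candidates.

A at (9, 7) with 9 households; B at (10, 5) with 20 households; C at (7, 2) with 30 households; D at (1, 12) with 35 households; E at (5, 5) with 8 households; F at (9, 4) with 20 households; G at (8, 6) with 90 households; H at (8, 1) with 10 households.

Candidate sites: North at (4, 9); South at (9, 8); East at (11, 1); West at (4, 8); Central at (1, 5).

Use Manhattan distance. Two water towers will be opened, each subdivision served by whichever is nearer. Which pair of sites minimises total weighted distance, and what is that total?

{North, South}, total 1009

Evaluate every pair (each demand assigned to the nearer of the two):
  {North, South}: total = 1009
  {South, West}: total = 1036
  {South, Central}: total = 1036
  {South, East}: total = 1095
  {East, West}: total = 1251
  {North, East}: total = 1323
  {East, Central}: total = 1449
  {North, West}: total = 1576
  {West, Central}: total = 1611
  {North, Central}: total = 1675
Best pair: {North, South} with total 1009.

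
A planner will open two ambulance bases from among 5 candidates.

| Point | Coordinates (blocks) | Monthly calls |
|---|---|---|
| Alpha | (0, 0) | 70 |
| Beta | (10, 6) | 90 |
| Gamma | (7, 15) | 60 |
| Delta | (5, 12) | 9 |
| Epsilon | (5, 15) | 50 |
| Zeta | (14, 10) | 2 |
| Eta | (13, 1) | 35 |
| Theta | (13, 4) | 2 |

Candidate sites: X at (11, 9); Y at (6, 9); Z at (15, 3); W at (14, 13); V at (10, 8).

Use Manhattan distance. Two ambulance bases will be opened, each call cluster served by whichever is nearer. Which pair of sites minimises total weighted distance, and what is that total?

Evaluate every pair (each demand assigned to the nearer of the two):
  {Y, V}: total = 2412
  {X, Y}: total = 2588
  {Y, Z}: total = 2648
  {Z, V}: total = 2879
  {Y, W}: total = 2967
  {W, V}: total = 2981
  {X, Z}: total = 3055
  {X, V}: total = 3093
  {X, W}: total = 3301
  {Z, W}: total = 3312
Best pair: {Y, V} with total 2412.

{Y, V}, total 2412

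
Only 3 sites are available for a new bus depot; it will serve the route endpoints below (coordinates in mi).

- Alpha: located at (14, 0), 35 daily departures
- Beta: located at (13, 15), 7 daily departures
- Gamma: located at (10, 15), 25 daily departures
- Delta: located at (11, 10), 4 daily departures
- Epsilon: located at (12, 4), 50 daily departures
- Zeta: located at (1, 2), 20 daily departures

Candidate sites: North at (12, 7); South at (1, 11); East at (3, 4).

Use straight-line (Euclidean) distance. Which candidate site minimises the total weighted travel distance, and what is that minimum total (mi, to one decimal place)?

North, total 921.7 mi

Total weighted distance at each candidate:
  North (12, 7): total = 921.7
  South (1, 11): total = 1802.9
  East (3, 4): total = 1386.3
Minimum is at North with total 921.7 mi.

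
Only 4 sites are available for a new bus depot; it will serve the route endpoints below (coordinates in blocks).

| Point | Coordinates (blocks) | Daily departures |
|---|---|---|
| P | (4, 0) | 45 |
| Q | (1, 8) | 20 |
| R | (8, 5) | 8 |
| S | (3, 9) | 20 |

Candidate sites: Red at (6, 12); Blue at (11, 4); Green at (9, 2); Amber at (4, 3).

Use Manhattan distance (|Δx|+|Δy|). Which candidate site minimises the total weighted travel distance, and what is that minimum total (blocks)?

Total weighted distance at each candidate:
  Red (6, 12): total = 1002
  Blue (11, 4): total = 1067
  Green (9, 2): total = 887
  Amber (4, 3): total = 483
Minimum is at Amber with total 483 blocks.

Amber, total 483 blocks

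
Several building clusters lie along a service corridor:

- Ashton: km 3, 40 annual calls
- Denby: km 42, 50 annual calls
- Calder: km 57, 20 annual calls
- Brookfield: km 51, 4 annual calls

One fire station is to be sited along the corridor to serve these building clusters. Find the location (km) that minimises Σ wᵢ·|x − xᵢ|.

For a sum of weighted absolute distances on a line, the optimum is the weighted median (not the mean). Total weight W = 114; half-weight = 57.
Sort by position and accumulate weight:
  km 3 (Ashton, w=40) → cum 40
  km 42 (Denby, w=50) → cum 90  ≥ 57 → median here
  km 51 (Brookfield, w=4) → cum 94
  km 57 (Calder, w=20) → cum 114
Optimal location: km 42.

x = 42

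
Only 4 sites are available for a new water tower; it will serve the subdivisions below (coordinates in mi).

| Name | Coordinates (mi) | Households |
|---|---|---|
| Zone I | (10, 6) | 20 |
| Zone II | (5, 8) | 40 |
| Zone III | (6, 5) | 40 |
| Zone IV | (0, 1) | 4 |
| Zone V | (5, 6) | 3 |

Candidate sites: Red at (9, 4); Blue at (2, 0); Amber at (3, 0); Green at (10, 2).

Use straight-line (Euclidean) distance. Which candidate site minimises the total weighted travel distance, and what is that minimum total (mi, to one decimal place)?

Red, total 448.9 mi

Total weighted distance at each candidate:
  Red (9, 4): total = 448.9
  Blue (2, 0): total = 827.0
  Amber (3, 0): total = 779.1
  Green (10, 2): total = 651.8
Minimum is at Red with total 448.9 mi.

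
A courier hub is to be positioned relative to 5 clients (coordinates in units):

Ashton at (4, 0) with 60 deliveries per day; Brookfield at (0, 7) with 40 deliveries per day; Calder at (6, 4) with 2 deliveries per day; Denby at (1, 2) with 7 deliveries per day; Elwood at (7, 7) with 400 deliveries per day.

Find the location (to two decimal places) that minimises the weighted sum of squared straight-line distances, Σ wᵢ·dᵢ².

The minimiser of Σwᵢ‖p−pᵢ‖² is the weighted centroid p* = (Σwᵢpᵢ)/(Σwᵢ).
Σwᵢ = 509.
Σwᵢxᵢ = 60·4 + 40·0 + 2·6 + 7·1 + 400·7 = 3059.
Σwᵢyᵢ = 60·0 + 40·7 + 2·4 + 7·2 + 400·7 = 3102.
x* = 3059/509 = 6.01, y* = 3102/509 = 6.09.

(6.01, 6.09)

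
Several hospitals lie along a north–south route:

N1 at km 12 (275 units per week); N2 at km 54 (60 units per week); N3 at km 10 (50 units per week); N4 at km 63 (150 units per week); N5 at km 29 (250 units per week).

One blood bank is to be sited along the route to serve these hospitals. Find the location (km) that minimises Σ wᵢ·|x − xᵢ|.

x = 29

For a sum of weighted absolute distances on a line, the optimum is the weighted median (not the mean). Total weight W = 785; half-weight = 392.5.
Sort by position and accumulate weight:
  km 10 (N3, w=50) → cum 50
  km 12 (N1, w=275) → cum 325
  km 29 (N5, w=250) → cum 575  ≥ 392.5 → median here
  km 54 (N2, w=60) → cum 635
  km 63 (N4, w=150) → cum 785
Optimal location: km 29.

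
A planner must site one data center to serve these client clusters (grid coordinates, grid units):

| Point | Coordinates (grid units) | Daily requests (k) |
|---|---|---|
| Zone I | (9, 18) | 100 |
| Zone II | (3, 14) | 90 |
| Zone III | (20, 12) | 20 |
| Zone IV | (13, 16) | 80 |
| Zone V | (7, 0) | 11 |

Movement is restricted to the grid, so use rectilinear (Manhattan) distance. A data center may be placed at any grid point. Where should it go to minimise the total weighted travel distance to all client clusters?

Manhattan distance separates: Σwᵢ(|x−xᵢ|+|y−yᵢ|) = Σwᵢ|x−xᵢ| + Σwᵢ|y−yᵢ|, so x and y are optimised independently as 1-D weighted medians.
Total weight W = 301; half = 150.5.
x-coordinate, sorted with cumulative weight:
  x=3 (Zone II, w=90) cum 90
  x=7 (Zone V, w=11) cum 101
  x=9 (Zone I, w=100) cum 201  ← median
  x=13 (Zone IV, w=80) cum 281
  x=20 (Zone III, w=20) cum 301
⇒ x* = 9
y-coordinate, sorted with cumulative weight:
  y=0 (Zone V, w=11) cum 11
  y=12 (Zone III, w=20) cum 31
  y=14 (Zone II, w=90) cum 121
  y=16 (Zone IV, w=80) cum 201  ← median
  y=18 (Zone I, w=100) cum 301
⇒ y* = 16

(9, 16)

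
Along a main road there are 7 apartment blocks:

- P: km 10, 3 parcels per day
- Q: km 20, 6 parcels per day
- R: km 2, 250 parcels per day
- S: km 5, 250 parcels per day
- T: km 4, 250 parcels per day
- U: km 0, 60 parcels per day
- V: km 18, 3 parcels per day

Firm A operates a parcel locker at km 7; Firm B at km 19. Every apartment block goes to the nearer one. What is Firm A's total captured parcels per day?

The indifferent point is the midpoint (7+19)/2 = 13; apartment blocks left of it (closer to Firm A at 7) go to Firm A, those right go to Firm B.
  U at 0 (w=60) → Firm A
  R at 2 (w=250) → Firm A
  T at 4 (w=250) → Firm A
  S at 5 (w=250) → Firm A
  P at 10 (w=3) → Firm A
  V at 18 (w=3) → Firm B
  Q at 20 (w=6) → Firm B
Firm A captures 813; Firm B captures 9.

813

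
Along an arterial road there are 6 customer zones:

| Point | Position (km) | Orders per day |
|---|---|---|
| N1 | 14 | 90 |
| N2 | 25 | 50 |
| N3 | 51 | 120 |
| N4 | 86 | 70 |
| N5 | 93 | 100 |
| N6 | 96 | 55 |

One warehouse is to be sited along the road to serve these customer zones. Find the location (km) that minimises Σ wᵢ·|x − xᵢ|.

x = 51

For a sum of weighted absolute distances on a line, the optimum is the weighted median (not the mean). Total weight W = 485; half-weight = 242.5.
Sort by position and accumulate weight:
  km 14 (N1, w=90) → cum 90
  km 25 (N2, w=50) → cum 140
  km 51 (N3, w=120) → cum 260  ≥ 242.5 → median here
  km 86 (N4, w=70) → cum 330
  km 93 (N5, w=100) → cum 430
  km 96 (N6, w=55) → cum 485
Optimal location: km 51.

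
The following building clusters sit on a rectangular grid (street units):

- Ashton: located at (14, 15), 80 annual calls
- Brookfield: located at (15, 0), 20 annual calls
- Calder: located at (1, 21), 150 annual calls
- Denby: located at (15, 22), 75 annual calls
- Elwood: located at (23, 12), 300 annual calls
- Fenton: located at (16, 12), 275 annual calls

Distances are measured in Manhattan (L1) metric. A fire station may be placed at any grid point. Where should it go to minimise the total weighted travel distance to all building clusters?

(16, 12)

Manhattan distance separates: Σwᵢ(|x−xᵢ|+|y−yᵢ|) = Σwᵢ|x−xᵢ| + Σwᵢ|y−yᵢ|, so x and y are optimised independently as 1-D weighted medians.
Total weight W = 900; half = 450.
x-coordinate, sorted with cumulative weight:
  x=1 (Calder, w=150) cum 150
  x=14 (Ashton, w=80) cum 230
  x=15 (Brookfield, w=20) cum 250
  x=15 (Denby, w=75) cum 325
  x=16 (Fenton, w=275) cum 600  ← median
  x=23 (Elwood, w=300) cum 900
⇒ x* = 16
y-coordinate, sorted with cumulative weight:
  y=0 (Brookfield, w=20) cum 20
  y=12 (Elwood, w=300) cum 320
  y=12 (Fenton, w=275) cum 595  ← median
  y=15 (Ashton, w=80) cum 675
  y=21 (Calder, w=150) cum 825
  y=22 (Denby, w=75) cum 900
⇒ y* = 12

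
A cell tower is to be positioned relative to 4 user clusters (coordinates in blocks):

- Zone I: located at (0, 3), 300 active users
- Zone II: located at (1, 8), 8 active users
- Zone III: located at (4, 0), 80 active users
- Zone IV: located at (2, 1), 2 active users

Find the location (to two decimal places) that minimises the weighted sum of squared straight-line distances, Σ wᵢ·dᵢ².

The minimiser of Σwᵢ‖p−pᵢ‖² is the weighted centroid p* = (Σwᵢpᵢ)/(Σwᵢ).
Σwᵢ = 390.
Σwᵢxᵢ = 300·0 + 8·1 + 80·4 + 2·2 = 332.
Σwᵢyᵢ = 300·3 + 8·8 + 80·0 + 2·1 = 966.
x* = 332/390 = 0.85, y* = 966/390 = 2.48.

(0.85, 2.48)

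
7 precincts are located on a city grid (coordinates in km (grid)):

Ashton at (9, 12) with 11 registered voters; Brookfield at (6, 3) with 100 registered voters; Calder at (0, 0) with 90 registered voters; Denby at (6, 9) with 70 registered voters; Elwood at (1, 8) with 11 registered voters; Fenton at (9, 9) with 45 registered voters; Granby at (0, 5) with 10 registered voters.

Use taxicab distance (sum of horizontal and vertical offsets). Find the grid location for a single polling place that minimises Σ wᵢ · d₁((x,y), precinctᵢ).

(6, 3)

Manhattan distance separates: Σwᵢ(|x−xᵢ|+|y−yᵢ|) = Σwᵢ|x−xᵢ| + Σwᵢ|y−yᵢ|, so x and y are optimised independently as 1-D weighted medians.
Total weight W = 337; half = 168.5.
x-coordinate, sorted with cumulative weight:
  x=0 (Calder, w=90) cum 90
  x=0 (Granby, w=10) cum 100
  x=1 (Elwood, w=11) cum 111
  x=6 (Brookfield, w=100) cum 211  ← median
  x=6 (Denby, w=70) cum 281
  x=9 (Ashton, w=11) cum 292
  x=9 (Fenton, w=45) cum 337
⇒ x* = 6
y-coordinate, sorted with cumulative weight:
  y=0 (Calder, w=90) cum 90
  y=3 (Brookfield, w=100) cum 190  ← median
  y=5 (Granby, w=10) cum 200
  y=8 (Elwood, w=11) cum 211
  y=9 (Denby, w=70) cum 281
  y=9 (Fenton, w=45) cum 326
  y=12 (Ashton, w=11) cum 337
⇒ y* = 3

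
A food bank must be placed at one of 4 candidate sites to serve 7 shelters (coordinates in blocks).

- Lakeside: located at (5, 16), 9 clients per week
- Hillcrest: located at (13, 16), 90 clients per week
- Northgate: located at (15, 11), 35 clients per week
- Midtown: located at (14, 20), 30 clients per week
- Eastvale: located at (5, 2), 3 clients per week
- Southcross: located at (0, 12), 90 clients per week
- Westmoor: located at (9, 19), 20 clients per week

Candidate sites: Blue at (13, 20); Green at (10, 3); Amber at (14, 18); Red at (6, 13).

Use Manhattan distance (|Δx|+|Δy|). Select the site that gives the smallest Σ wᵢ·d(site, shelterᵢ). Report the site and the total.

Red, total 2617 blocks

Total weighted distance at each candidate:
  Blue (13, 20): total = 2951
  Green (10, 3): total = 4755
  Amber (14, 18): total = 2704
  Red (6, 13): total = 2617
Minimum is at Red with total 2617 blocks.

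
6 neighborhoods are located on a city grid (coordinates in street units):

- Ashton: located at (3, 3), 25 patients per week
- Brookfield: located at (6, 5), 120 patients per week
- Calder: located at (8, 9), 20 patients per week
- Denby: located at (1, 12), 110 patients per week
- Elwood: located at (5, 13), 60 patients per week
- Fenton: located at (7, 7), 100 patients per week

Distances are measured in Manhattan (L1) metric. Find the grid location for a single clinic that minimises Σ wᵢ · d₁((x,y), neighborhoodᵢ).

(6, 7)

Manhattan distance separates: Σwᵢ(|x−xᵢ|+|y−yᵢ|) = Σwᵢ|x−xᵢ| + Σwᵢ|y−yᵢ|, so x and y are optimised independently as 1-D weighted medians.
Total weight W = 435; half = 217.5.
x-coordinate, sorted with cumulative weight:
  x=1 (Denby, w=110) cum 110
  x=3 (Ashton, w=25) cum 135
  x=5 (Elwood, w=60) cum 195
  x=6 (Brookfield, w=120) cum 315  ← median
  x=7 (Fenton, w=100) cum 415
  x=8 (Calder, w=20) cum 435
⇒ x* = 6
y-coordinate, sorted with cumulative weight:
  y=3 (Ashton, w=25) cum 25
  y=5 (Brookfield, w=120) cum 145
  y=7 (Fenton, w=100) cum 245  ← median
  y=9 (Calder, w=20) cum 265
  y=12 (Denby, w=110) cum 375
  y=13 (Elwood, w=60) cum 435
⇒ y* = 7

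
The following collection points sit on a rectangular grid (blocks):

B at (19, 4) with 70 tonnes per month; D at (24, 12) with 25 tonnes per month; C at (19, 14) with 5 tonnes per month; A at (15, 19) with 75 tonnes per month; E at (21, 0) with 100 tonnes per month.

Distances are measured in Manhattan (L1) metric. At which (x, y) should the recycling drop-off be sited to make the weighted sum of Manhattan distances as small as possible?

Manhattan distance separates: Σwᵢ(|x−xᵢ|+|y−yᵢ|) = Σwᵢ|x−xᵢ| + Σwᵢ|y−yᵢ|, so x and y are optimised independently as 1-D weighted medians.
Total weight W = 275; half = 137.5.
x-coordinate, sorted with cumulative weight:
  x=15 (A, w=75) cum 75
  x=19 (B, w=70) cum 145  ← median
  x=19 (C, w=5) cum 150
  x=21 (E, w=100) cum 250
  x=24 (D, w=25) cum 275
⇒ x* = 19
y-coordinate, sorted with cumulative weight:
  y=0 (E, w=100) cum 100
  y=4 (B, w=70) cum 170  ← median
  y=12 (D, w=25) cum 195
  y=14 (C, w=5) cum 200
  y=19 (A, w=75) cum 275
⇒ y* = 4

(19, 4)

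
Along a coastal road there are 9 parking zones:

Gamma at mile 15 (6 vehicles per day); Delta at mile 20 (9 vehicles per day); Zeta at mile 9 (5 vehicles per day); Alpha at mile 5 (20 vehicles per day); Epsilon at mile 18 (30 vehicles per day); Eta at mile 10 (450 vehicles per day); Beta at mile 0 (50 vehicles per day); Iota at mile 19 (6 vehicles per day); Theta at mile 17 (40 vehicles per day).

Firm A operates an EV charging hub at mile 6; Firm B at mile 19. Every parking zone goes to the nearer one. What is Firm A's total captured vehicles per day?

525

The indifferent point is the midpoint (6+19)/2 = 12.5; parking zones left of it (closer to Firm A at 6) go to Firm A, those right go to Firm B.
  Beta at 0 (w=50) → Firm A
  Alpha at 5 (w=20) → Firm A
  Zeta at 9 (w=5) → Firm A
  Eta at 10 (w=450) → Firm A
  Gamma at 15 (w=6) → Firm B
  Theta at 17 (w=40) → Firm B
  Epsilon at 18 (w=30) → Firm B
  Iota at 19 (w=6) → Firm B
  Delta at 20 (w=9) → Firm B
Firm A captures 525; Firm B captures 91.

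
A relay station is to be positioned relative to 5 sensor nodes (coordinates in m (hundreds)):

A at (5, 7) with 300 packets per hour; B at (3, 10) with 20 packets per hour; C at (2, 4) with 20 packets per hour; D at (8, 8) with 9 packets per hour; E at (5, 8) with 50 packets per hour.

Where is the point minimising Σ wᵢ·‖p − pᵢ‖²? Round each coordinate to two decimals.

(4.82, 7.15)

The minimiser of Σwᵢ‖p−pᵢ‖² is the weighted centroid p* = (Σwᵢpᵢ)/(Σwᵢ).
Σwᵢ = 399.
Σwᵢxᵢ = 300·5 + 20·3 + 20·2 + 9·8 + 50·5 = 1922.
Σwᵢyᵢ = 300·7 + 20·10 + 20·4 + 9·8 + 50·8 = 2852.
x* = 1922/399 = 4.82, y* = 2852/399 = 7.15.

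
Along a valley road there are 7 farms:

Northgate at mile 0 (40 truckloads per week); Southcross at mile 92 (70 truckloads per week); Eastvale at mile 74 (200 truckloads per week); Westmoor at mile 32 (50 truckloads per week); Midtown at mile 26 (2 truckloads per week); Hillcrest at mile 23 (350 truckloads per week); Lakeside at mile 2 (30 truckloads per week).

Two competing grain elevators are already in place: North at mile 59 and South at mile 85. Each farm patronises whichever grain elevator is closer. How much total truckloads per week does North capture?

The indifferent point is the midpoint (59+85)/2 = 72; farms left of it (closer to North at 59) go to North, those right go to South.
  Northgate at 0 (w=40) → North
  Lakeside at 2 (w=30) → North
  Hillcrest at 23 (w=350) → North
  Midtown at 26 (w=2) → North
  Westmoor at 32 (w=50) → North
  Eastvale at 74 (w=200) → South
  Southcross at 92 (w=70) → South
North captures 472; South captures 270.

472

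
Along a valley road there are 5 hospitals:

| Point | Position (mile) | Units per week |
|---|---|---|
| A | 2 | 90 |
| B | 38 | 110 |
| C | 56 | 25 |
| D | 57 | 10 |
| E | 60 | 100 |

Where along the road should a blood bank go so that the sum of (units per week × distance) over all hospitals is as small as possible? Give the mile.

For a sum of weighted absolute distances on a line, the optimum is the weighted median (not the mean). Total weight W = 335; half-weight = 167.5.
Sort by position and accumulate weight:
  mile 2 (A, w=90) → cum 90
  mile 38 (B, w=110) → cum 200  ≥ 167.5 → median here
  mile 56 (C, w=25) → cum 225
  mile 57 (D, w=10) → cum 235
  mile 60 (E, w=100) → cum 335
Optimal location: mile 38.

x = 38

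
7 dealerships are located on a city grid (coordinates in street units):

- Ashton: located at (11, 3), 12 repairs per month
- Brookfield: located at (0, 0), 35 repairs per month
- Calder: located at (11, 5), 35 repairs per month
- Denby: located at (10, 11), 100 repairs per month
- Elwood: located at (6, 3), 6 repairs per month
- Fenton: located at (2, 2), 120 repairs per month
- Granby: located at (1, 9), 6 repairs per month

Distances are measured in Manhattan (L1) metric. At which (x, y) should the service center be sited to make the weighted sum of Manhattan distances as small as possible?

(2, 3)

Manhattan distance separates: Σwᵢ(|x−xᵢ|+|y−yᵢ|) = Σwᵢ|x−xᵢ| + Σwᵢ|y−yᵢ|, so x and y are optimised independently as 1-D weighted medians.
Total weight W = 314; half = 157.
x-coordinate, sorted with cumulative weight:
  x=0 (Brookfield, w=35) cum 35
  x=1 (Granby, w=6) cum 41
  x=2 (Fenton, w=120) cum 161  ← median
  x=6 (Elwood, w=6) cum 167
  x=10 (Denby, w=100) cum 267
  x=11 (Ashton, w=12) cum 279
  x=11 (Calder, w=35) cum 314
⇒ x* = 2
y-coordinate, sorted with cumulative weight:
  y=0 (Brookfield, w=35) cum 35
  y=2 (Fenton, w=120) cum 155
  y=3 (Ashton, w=12) cum 167  ← median
  y=3 (Elwood, w=6) cum 173
  y=5 (Calder, w=35) cum 208
  y=9 (Granby, w=6) cum 214
  y=11 (Denby, w=100) cum 314
⇒ y* = 3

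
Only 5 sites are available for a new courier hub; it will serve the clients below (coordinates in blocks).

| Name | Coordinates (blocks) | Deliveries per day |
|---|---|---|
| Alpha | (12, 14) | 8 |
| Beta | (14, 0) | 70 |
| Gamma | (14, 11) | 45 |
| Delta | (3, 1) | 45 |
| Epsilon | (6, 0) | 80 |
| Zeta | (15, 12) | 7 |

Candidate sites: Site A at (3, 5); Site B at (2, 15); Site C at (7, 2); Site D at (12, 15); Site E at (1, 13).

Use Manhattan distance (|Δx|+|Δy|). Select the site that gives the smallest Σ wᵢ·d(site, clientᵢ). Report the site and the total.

Site C, total 2077 blocks

Total weighted distance at each candidate:
  Site A (3, 5): total = 2982
  Site B (2, 15): total = 5005
  Site C (7, 2): total = 2077
  Site D (12, 15): total = 4225
  Site E (1, 13): total = 4766
Minimum is at Site C with total 2077 blocks.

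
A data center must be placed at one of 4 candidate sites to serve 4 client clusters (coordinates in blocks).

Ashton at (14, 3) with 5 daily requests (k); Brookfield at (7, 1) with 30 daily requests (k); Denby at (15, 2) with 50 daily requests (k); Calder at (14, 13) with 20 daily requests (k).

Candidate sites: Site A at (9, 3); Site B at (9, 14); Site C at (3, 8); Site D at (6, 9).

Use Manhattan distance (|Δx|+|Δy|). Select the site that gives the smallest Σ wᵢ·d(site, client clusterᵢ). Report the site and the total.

Site A, total 795 blocks

Total weighted distance at each candidate:
  Site A (9, 3): total = 795
  Site B (9, 14): total = 1550
  Site C (3, 8): total = 1630
  Site D (6, 9): total = 1380
Minimum is at Site A with total 795 blocks.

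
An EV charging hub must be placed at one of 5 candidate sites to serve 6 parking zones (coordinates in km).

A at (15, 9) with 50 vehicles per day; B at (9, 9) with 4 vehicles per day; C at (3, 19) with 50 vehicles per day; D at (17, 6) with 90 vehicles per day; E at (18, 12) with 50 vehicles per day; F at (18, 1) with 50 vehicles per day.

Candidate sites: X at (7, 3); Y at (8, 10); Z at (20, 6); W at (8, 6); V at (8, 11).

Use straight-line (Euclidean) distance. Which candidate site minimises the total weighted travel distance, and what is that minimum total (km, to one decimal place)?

Z, total 2262.7 km

Total weighted distance at each candidate:
  X (7, 3): total = 3559.2
  Y (8, 10): total = 2943.0
  Z (20, 6): total = 2262.7
  W (8, 6): total = 3042.0
  V (8, 11): total = 2980.9
Minimum is at Z with total 2262.7 km.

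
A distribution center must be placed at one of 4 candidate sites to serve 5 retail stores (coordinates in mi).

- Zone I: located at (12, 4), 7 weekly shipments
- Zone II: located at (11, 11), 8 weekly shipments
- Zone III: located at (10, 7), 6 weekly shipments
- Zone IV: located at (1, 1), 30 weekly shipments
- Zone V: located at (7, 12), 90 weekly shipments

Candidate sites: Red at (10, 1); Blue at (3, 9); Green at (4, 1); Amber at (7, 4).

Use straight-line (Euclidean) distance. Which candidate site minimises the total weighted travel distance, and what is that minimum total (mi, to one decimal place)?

Blue, total 879.1 mi

Total weighted distance at each candidate:
  Red (10, 1): total = 1437.8
  Blue (3, 9): total = 879.1
  Green (4, 1): total = 1324.5
  Amber (7, 4): total = 1046.2
Minimum is at Blue with total 879.1 mi.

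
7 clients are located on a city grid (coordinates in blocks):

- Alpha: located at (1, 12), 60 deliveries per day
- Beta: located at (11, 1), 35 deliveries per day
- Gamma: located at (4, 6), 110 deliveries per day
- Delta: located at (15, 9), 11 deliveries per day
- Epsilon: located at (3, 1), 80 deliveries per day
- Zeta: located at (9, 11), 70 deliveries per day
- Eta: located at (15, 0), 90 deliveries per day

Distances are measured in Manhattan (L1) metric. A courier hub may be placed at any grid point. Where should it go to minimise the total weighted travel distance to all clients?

(4, 6)

Manhattan distance separates: Σwᵢ(|x−xᵢ|+|y−yᵢ|) = Σwᵢ|x−xᵢ| + Σwᵢ|y−yᵢ|, so x and y are optimised independently as 1-D weighted medians.
Total weight W = 456; half = 228.
x-coordinate, sorted with cumulative weight:
  x=1 (Alpha, w=60) cum 60
  x=3 (Epsilon, w=80) cum 140
  x=4 (Gamma, w=110) cum 250  ← median
  x=9 (Zeta, w=70) cum 320
  x=11 (Beta, w=35) cum 355
  x=15 (Delta, w=11) cum 366
  x=15 (Eta, w=90) cum 456
⇒ x* = 4
y-coordinate, sorted with cumulative weight:
  y=0 (Eta, w=90) cum 90
  y=1 (Beta, w=35) cum 125
  y=1 (Epsilon, w=80) cum 205
  y=6 (Gamma, w=110) cum 315  ← median
  y=9 (Delta, w=11) cum 326
  y=11 (Zeta, w=70) cum 396
  y=12 (Alpha, w=60) cum 456
⇒ y* = 6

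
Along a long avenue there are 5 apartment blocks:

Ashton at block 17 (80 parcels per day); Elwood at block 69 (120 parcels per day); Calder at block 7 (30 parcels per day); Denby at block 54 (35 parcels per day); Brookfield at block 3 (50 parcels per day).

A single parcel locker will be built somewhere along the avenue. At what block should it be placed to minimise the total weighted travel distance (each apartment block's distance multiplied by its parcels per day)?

For a sum of weighted absolute distances on a line, the optimum is the weighted median (not the mean). Total weight W = 315; half-weight = 157.5.
Sort by position and accumulate weight:
  block 3 (Brookfield, w=50) → cum 50
  block 7 (Calder, w=30) → cum 80
  block 17 (Ashton, w=80) → cum 160  ≥ 157.5 → median here
  block 54 (Denby, w=35) → cum 195
  block 69 (Elwood, w=120) → cum 315
Optimal location: block 17.

x = 17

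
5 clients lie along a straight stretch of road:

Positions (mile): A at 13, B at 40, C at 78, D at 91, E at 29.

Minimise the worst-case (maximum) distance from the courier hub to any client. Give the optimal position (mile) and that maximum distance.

The 1-center on a line is the midpoint of the two extreme points: leftmost at 13, rightmost at 91.
Optimal location = (13 + 91)/2 = 52; maximum distance = (91 − 13)/2 = 39.

location 52, max distance 39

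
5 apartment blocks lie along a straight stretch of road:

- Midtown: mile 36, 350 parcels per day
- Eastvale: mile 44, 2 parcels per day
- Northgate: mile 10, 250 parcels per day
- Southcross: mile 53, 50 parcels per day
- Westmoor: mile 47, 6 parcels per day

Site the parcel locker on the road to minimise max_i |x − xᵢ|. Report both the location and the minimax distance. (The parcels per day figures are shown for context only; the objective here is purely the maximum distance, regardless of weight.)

The 1-center on a line is the midpoint of the two extreme points: leftmost at 10, rightmost at 53.
Optimal location = (10 + 53)/2 = 31.5; maximum distance = (53 − 10)/2 = 21.5.

location 31.5, max distance 21.5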